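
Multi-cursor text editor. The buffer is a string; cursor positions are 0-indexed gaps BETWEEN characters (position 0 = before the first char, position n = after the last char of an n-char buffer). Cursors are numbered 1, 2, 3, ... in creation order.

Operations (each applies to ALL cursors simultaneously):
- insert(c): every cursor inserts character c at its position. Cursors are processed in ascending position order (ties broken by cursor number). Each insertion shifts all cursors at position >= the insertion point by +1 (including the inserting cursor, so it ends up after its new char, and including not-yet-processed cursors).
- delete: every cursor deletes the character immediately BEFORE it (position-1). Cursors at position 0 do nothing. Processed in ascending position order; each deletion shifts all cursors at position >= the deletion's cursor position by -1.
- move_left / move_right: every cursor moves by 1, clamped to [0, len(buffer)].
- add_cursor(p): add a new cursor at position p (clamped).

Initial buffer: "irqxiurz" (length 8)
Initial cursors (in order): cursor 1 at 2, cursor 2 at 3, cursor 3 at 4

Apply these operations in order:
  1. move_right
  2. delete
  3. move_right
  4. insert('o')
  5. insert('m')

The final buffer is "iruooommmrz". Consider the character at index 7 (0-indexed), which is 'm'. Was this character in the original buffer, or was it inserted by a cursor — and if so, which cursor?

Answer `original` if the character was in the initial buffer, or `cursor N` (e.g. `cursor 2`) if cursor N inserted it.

Answer: cursor 2

Derivation:
After op 1 (move_right): buffer="irqxiurz" (len 8), cursors c1@3 c2@4 c3@5, authorship ........
After op 2 (delete): buffer="irurz" (len 5), cursors c1@2 c2@2 c3@2, authorship .....
After op 3 (move_right): buffer="irurz" (len 5), cursors c1@3 c2@3 c3@3, authorship .....
After op 4 (insert('o')): buffer="iruooorz" (len 8), cursors c1@6 c2@6 c3@6, authorship ...123..
After op 5 (insert('m')): buffer="iruooommmrz" (len 11), cursors c1@9 c2@9 c3@9, authorship ...123123..
Authorship (.=original, N=cursor N): . . . 1 2 3 1 2 3 . .
Index 7: author = 2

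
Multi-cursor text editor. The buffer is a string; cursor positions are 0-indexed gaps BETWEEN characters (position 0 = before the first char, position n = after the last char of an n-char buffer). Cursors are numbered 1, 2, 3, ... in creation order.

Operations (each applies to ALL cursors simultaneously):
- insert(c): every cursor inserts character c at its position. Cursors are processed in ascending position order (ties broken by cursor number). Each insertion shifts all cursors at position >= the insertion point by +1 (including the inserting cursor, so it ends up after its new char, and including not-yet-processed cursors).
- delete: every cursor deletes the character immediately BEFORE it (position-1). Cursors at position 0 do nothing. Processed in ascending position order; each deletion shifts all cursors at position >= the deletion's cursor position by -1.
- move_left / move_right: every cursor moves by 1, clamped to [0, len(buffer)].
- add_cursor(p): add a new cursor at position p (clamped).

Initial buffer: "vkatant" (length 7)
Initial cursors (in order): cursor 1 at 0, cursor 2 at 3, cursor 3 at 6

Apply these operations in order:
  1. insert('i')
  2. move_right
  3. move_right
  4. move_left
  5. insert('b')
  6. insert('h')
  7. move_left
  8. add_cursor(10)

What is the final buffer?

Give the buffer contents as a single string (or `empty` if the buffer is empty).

Answer: ivbhkaitbhanibht

Derivation:
After op 1 (insert('i')): buffer="ivkaitanit" (len 10), cursors c1@1 c2@5 c3@9, authorship 1...2...3.
After op 2 (move_right): buffer="ivkaitanit" (len 10), cursors c1@2 c2@6 c3@10, authorship 1...2...3.
After op 3 (move_right): buffer="ivkaitanit" (len 10), cursors c1@3 c2@7 c3@10, authorship 1...2...3.
After op 4 (move_left): buffer="ivkaitanit" (len 10), cursors c1@2 c2@6 c3@9, authorship 1...2...3.
After op 5 (insert('b')): buffer="ivbkaitbanibt" (len 13), cursors c1@3 c2@8 c3@12, authorship 1.1..2.2..33.
After op 6 (insert('h')): buffer="ivbhkaitbhanibht" (len 16), cursors c1@4 c2@10 c3@15, authorship 1.11..2.22..333.
After op 7 (move_left): buffer="ivbhkaitbhanibht" (len 16), cursors c1@3 c2@9 c3@14, authorship 1.11..2.22..333.
After op 8 (add_cursor(10)): buffer="ivbhkaitbhanibht" (len 16), cursors c1@3 c2@9 c4@10 c3@14, authorship 1.11..2.22..333.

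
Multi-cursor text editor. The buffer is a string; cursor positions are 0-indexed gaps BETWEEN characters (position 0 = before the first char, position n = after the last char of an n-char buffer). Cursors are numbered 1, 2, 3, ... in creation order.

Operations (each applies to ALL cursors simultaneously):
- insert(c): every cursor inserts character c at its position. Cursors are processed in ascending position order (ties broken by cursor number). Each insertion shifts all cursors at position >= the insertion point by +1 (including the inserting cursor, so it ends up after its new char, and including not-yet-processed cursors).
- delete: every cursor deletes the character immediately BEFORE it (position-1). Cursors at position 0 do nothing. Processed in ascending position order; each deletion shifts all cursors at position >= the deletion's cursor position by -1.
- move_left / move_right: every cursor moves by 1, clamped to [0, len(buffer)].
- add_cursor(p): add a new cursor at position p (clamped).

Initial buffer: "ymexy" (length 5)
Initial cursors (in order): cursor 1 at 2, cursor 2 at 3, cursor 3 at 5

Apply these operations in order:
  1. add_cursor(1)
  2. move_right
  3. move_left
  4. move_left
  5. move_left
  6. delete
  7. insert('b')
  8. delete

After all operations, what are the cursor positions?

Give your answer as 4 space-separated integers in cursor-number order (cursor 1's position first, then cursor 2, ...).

After op 1 (add_cursor(1)): buffer="ymexy" (len 5), cursors c4@1 c1@2 c2@3 c3@5, authorship .....
After op 2 (move_right): buffer="ymexy" (len 5), cursors c4@2 c1@3 c2@4 c3@5, authorship .....
After op 3 (move_left): buffer="ymexy" (len 5), cursors c4@1 c1@2 c2@3 c3@4, authorship .....
After op 4 (move_left): buffer="ymexy" (len 5), cursors c4@0 c1@1 c2@2 c3@3, authorship .....
After op 5 (move_left): buffer="ymexy" (len 5), cursors c1@0 c4@0 c2@1 c3@2, authorship .....
After op 6 (delete): buffer="exy" (len 3), cursors c1@0 c2@0 c3@0 c4@0, authorship ...
After op 7 (insert('b')): buffer="bbbbexy" (len 7), cursors c1@4 c2@4 c3@4 c4@4, authorship 1234...
After op 8 (delete): buffer="exy" (len 3), cursors c1@0 c2@0 c3@0 c4@0, authorship ...

Answer: 0 0 0 0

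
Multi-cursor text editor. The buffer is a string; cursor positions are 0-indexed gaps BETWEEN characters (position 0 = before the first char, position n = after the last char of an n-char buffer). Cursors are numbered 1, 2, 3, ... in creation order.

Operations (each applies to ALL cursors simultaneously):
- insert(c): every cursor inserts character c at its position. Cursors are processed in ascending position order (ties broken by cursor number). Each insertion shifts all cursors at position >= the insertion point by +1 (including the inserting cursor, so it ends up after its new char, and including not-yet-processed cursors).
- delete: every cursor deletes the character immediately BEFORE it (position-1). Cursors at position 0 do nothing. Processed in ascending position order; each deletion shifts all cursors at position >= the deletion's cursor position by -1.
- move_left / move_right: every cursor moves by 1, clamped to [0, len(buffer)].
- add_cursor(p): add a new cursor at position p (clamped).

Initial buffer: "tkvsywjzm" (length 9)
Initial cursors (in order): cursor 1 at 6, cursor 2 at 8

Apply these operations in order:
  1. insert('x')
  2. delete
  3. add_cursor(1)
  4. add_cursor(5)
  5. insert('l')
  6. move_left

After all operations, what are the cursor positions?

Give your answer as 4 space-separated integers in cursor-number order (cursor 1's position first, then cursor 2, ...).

Answer: 8 11 1 6

Derivation:
After op 1 (insert('x')): buffer="tkvsywxjzxm" (len 11), cursors c1@7 c2@10, authorship ......1..2.
After op 2 (delete): buffer="tkvsywjzm" (len 9), cursors c1@6 c2@8, authorship .........
After op 3 (add_cursor(1)): buffer="tkvsywjzm" (len 9), cursors c3@1 c1@6 c2@8, authorship .........
After op 4 (add_cursor(5)): buffer="tkvsywjzm" (len 9), cursors c3@1 c4@5 c1@6 c2@8, authorship .........
After op 5 (insert('l')): buffer="tlkvsylwljzlm" (len 13), cursors c3@2 c4@7 c1@9 c2@12, authorship .3....4.1..2.
After op 6 (move_left): buffer="tlkvsylwljzlm" (len 13), cursors c3@1 c4@6 c1@8 c2@11, authorship .3....4.1..2.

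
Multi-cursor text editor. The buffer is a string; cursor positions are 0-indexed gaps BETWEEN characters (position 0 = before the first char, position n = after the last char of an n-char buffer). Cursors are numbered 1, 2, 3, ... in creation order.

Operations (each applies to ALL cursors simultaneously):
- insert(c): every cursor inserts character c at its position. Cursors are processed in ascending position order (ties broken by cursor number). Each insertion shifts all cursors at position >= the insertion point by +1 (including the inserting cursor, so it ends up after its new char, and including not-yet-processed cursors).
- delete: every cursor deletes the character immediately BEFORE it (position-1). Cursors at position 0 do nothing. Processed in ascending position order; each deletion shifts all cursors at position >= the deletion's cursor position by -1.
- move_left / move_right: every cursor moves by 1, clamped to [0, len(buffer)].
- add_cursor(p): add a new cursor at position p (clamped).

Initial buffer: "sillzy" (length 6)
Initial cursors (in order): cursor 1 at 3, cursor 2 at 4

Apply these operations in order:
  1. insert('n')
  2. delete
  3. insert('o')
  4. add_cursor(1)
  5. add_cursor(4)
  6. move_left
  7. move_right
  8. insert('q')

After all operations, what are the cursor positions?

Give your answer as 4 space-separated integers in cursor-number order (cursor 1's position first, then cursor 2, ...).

After op 1 (insert('n')): buffer="silnlnzy" (len 8), cursors c1@4 c2@6, authorship ...1.2..
After op 2 (delete): buffer="sillzy" (len 6), cursors c1@3 c2@4, authorship ......
After op 3 (insert('o')): buffer="silolozy" (len 8), cursors c1@4 c2@6, authorship ...1.2..
After op 4 (add_cursor(1)): buffer="silolozy" (len 8), cursors c3@1 c1@4 c2@6, authorship ...1.2..
After op 5 (add_cursor(4)): buffer="silolozy" (len 8), cursors c3@1 c1@4 c4@4 c2@6, authorship ...1.2..
After op 6 (move_left): buffer="silolozy" (len 8), cursors c3@0 c1@3 c4@3 c2@5, authorship ...1.2..
After op 7 (move_right): buffer="silolozy" (len 8), cursors c3@1 c1@4 c4@4 c2@6, authorship ...1.2..
After op 8 (insert('q')): buffer="sqiloqqloqzy" (len 12), cursors c3@2 c1@7 c4@7 c2@10, authorship .3..114.22..

Answer: 7 10 2 7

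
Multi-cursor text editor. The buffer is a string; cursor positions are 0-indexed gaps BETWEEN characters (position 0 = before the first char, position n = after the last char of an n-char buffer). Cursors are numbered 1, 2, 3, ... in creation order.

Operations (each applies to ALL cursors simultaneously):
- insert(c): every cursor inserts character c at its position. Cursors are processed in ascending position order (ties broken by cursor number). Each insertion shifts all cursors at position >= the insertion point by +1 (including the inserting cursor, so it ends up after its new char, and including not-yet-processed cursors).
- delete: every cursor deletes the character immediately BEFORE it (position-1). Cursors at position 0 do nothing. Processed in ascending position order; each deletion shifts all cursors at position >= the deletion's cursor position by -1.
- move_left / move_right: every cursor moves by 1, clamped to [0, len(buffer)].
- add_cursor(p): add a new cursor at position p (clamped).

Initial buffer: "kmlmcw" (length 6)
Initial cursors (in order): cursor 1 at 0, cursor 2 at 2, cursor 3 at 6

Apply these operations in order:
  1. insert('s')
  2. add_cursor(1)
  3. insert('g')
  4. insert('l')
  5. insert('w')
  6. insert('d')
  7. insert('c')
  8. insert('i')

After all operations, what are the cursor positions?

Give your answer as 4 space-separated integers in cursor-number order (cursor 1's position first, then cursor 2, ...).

After op 1 (insert('s')): buffer="skmslmcws" (len 9), cursors c1@1 c2@4 c3@9, authorship 1..2....3
After op 2 (add_cursor(1)): buffer="skmslmcws" (len 9), cursors c1@1 c4@1 c2@4 c3@9, authorship 1..2....3
After op 3 (insert('g')): buffer="sggkmsglmcwsg" (len 13), cursors c1@3 c4@3 c2@7 c3@13, authorship 114..22....33
After op 4 (insert('l')): buffer="sggllkmsgllmcwsgl" (len 17), cursors c1@5 c4@5 c2@10 c3@17, authorship 11414..222....333
After op 5 (insert('w')): buffer="sggllwwkmsglwlmcwsglw" (len 21), cursors c1@7 c4@7 c2@13 c3@21, authorship 1141414..2222....3333
After op 6 (insert('d')): buffer="sggllwwddkmsglwdlmcwsglwd" (len 25), cursors c1@9 c4@9 c2@16 c3@25, authorship 114141414..22222....33333
After op 7 (insert('c')): buffer="sggllwwddcckmsglwdclmcwsglwdc" (len 29), cursors c1@11 c4@11 c2@19 c3@29, authorship 11414141414..222222....333333
After op 8 (insert('i')): buffer="sggllwwddcciikmsglwdcilmcwsglwdci" (len 33), cursors c1@13 c4@13 c2@22 c3@33, authorship 1141414141414..2222222....3333333

Answer: 13 22 33 13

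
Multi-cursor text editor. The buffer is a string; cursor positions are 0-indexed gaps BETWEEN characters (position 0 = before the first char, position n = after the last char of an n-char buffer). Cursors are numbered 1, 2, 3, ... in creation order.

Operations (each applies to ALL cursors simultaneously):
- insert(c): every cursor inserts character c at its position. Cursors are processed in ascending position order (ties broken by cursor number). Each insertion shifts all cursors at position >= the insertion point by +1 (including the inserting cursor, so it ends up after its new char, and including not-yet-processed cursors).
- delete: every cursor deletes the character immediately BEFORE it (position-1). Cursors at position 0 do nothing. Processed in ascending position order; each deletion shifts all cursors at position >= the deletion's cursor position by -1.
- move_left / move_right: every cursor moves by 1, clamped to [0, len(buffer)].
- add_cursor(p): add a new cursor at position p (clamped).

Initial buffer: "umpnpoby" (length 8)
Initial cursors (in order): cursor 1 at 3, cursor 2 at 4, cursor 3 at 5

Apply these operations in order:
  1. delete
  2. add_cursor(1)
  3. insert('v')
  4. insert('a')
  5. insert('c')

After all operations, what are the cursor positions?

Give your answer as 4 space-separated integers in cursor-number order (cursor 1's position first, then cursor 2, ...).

After op 1 (delete): buffer="umoby" (len 5), cursors c1@2 c2@2 c3@2, authorship .....
After op 2 (add_cursor(1)): buffer="umoby" (len 5), cursors c4@1 c1@2 c2@2 c3@2, authorship .....
After op 3 (insert('v')): buffer="uvmvvvoby" (len 9), cursors c4@2 c1@6 c2@6 c3@6, authorship .4.123...
After op 4 (insert('a')): buffer="uvamvvvaaaoby" (len 13), cursors c4@3 c1@10 c2@10 c3@10, authorship .44.123123...
After op 5 (insert('c')): buffer="uvacmvvvaaacccoby" (len 17), cursors c4@4 c1@14 c2@14 c3@14, authorship .444.123123123...

Answer: 14 14 14 4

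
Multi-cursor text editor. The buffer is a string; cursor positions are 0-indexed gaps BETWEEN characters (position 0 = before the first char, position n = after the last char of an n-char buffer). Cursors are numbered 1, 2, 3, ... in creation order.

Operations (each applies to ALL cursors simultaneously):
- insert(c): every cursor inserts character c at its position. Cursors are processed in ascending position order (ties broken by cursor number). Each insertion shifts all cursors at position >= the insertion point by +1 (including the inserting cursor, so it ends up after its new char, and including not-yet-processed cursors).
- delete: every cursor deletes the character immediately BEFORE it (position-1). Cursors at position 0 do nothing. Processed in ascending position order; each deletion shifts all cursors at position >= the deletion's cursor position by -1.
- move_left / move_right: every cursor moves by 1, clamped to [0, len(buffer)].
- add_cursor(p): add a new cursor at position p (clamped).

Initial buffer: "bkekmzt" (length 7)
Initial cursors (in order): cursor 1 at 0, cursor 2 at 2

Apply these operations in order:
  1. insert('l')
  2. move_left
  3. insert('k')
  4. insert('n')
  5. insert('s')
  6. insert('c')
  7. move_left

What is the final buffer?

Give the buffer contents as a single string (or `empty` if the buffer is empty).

Answer: knsclbkknsclekmzt

Derivation:
After op 1 (insert('l')): buffer="lbklekmzt" (len 9), cursors c1@1 c2@4, authorship 1..2.....
After op 2 (move_left): buffer="lbklekmzt" (len 9), cursors c1@0 c2@3, authorship 1..2.....
After op 3 (insert('k')): buffer="klbkklekmzt" (len 11), cursors c1@1 c2@5, authorship 11..22.....
After op 4 (insert('n')): buffer="knlbkknlekmzt" (len 13), cursors c1@2 c2@7, authorship 111..222.....
After op 5 (insert('s')): buffer="knslbkknslekmzt" (len 15), cursors c1@3 c2@9, authorship 1111..2222.....
After op 6 (insert('c')): buffer="knsclbkknsclekmzt" (len 17), cursors c1@4 c2@11, authorship 11111..22222.....
After op 7 (move_left): buffer="knsclbkknsclekmzt" (len 17), cursors c1@3 c2@10, authorship 11111..22222.....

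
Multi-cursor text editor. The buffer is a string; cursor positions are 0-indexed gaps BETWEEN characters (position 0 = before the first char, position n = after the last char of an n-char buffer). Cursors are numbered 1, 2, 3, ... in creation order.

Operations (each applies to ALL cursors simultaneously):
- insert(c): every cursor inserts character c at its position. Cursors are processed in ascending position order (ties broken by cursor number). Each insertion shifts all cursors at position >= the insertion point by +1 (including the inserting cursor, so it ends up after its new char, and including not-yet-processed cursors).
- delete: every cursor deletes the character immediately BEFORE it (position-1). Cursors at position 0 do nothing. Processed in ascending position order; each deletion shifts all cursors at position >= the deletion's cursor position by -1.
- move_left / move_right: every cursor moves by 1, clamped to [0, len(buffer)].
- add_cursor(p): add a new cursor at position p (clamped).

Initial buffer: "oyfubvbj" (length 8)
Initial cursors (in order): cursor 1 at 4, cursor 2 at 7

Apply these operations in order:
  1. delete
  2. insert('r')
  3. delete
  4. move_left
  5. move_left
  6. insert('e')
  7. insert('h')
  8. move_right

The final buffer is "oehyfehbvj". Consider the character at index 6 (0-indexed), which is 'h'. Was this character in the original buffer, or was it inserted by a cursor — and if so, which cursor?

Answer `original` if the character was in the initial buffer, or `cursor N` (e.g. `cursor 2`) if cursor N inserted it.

Answer: cursor 2

Derivation:
After op 1 (delete): buffer="oyfbvj" (len 6), cursors c1@3 c2@5, authorship ......
After op 2 (insert('r')): buffer="oyfrbvrj" (len 8), cursors c1@4 c2@7, authorship ...1..2.
After op 3 (delete): buffer="oyfbvj" (len 6), cursors c1@3 c2@5, authorship ......
After op 4 (move_left): buffer="oyfbvj" (len 6), cursors c1@2 c2@4, authorship ......
After op 5 (move_left): buffer="oyfbvj" (len 6), cursors c1@1 c2@3, authorship ......
After op 6 (insert('e')): buffer="oeyfebvj" (len 8), cursors c1@2 c2@5, authorship .1..2...
After op 7 (insert('h')): buffer="oehyfehbvj" (len 10), cursors c1@3 c2@7, authorship .11..22...
After op 8 (move_right): buffer="oehyfehbvj" (len 10), cursors c1@4 c2@8, authorship .11..22...
Authorship (.=original, N=cursor N): . 1 1 . . 2 2 . . .
Index 6: author = 2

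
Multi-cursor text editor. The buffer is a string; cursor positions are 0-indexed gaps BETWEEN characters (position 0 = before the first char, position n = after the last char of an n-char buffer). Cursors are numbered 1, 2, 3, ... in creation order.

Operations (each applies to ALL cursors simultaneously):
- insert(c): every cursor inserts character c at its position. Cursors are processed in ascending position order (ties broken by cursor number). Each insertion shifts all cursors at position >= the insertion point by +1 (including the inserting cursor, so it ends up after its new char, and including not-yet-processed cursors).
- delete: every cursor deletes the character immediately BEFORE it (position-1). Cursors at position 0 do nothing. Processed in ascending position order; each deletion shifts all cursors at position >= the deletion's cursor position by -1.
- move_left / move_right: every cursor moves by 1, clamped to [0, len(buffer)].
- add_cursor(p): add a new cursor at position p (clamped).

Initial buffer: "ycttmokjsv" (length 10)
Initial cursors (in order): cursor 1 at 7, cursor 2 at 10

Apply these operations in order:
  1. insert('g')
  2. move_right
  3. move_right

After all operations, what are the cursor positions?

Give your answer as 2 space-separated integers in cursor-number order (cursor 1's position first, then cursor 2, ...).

After op 1 (insert('g')): buffer="ycttmokgjsvg" (len 12), cursors c1@8 c2@12, authorship .......1...2
After op 2 (move_right): buffer="ycttmokgjsvg" (len 12), cursors c1@9 c2@12, authorship .......1...2
After op 3 (move_right): buffer="ycttmokgjsvg" (len 12), cursors c1@10 c2@12, authorship .......1...2

Answer: 10 12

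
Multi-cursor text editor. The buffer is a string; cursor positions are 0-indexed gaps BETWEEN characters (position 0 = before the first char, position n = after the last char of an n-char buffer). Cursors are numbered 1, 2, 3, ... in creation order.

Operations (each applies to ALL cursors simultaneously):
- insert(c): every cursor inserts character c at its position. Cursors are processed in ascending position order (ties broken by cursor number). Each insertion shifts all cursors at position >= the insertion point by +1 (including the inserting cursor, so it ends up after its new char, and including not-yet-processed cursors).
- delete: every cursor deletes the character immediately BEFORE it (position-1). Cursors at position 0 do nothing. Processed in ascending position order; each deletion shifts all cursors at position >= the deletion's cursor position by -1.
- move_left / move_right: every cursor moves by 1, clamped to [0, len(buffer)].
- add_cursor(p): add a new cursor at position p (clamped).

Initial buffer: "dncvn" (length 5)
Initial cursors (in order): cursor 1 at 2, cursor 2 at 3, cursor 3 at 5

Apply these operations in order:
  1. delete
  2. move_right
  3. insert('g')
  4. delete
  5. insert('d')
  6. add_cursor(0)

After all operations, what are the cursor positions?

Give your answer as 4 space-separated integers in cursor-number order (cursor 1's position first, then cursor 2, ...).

Answer: 5 5 5 0

Derivation:
After op 1 (delete): buffer="dv" (len 2), cursors c1@1 c2@1 c3@2, authorship ..
After op 2 (move_right): buffer="dv" (len 2), cursors c1@2 c2@2 c3@2, authorship ..
After op 3 (insert('g')): buffer="dvggg" (len 5), cursors c1@5 c2@5 c3@5, authorship ..123
After op 4 (delete): buffer="dv" (len 2), cursors c1@2 c2@2 c3@2, authorship ..
After op 5 (insert('d')): buffer="dvddd" (len 5), cursors c1@5 c2@5 c3@5, authorship ..123
After op 6 (add_cursor(0)): buffer="dvddd" (len 5), cursors c4@0 c1@5 c2@5 c3@5, authorship ..123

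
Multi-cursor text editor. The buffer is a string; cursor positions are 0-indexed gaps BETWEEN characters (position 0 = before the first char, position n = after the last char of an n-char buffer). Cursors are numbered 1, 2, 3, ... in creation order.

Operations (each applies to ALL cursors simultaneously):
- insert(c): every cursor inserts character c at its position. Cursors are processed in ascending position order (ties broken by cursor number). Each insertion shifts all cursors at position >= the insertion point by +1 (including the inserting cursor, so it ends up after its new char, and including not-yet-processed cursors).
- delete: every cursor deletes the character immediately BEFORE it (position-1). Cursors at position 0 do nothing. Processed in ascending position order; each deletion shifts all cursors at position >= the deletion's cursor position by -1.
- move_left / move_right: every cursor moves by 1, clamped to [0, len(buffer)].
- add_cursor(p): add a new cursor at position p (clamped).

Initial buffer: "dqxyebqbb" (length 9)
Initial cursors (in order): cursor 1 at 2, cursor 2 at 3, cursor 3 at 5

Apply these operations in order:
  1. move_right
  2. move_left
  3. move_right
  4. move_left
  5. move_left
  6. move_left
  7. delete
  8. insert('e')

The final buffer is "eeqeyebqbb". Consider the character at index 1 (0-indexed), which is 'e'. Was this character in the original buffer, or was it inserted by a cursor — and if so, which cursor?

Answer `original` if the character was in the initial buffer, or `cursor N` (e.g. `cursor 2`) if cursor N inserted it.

After op 1 (move_right): buffer="dqxyebqbb" (len 9), cursors c1@3 c2@4 c3@6, authorship .........
After op 2 (move_left): buffer="dqxyebqbb" (len 9), cursors c1@2 c2@3 c3@5, authorship .........
After op 3 (move_right): buffer="dqxyebqbb" (len 9), cursors c1@3 c2@4 c3@6, authorship .........
After op 4 (move_left): buffer="dqxyebqbb" (len 9), cursors c1@2 c2@3 c3@5, authorship .........
After op 5 (move_left): buffer="dqxyebqbb" (len 9), cursors c1@1 c2@2 c3@4, authorship .........
After op 6 (move_left): buffer="dqxyebqbb" (len 9), cursors c1@0 c2@1 c3@3, authorship .........
After op 7 (delete): buffer="qyebqbb" (len 7), cursors c1@0 c2@0 c3@1, authorship .......
After op 8 (insert('e')): buffer="eeqeyebqbb" (len 10), cursors c1@2 c2@2 c3@4, authorship 12.3......
Authorship (.=original, N=cursor N): 1 2 . 3 . . . . . .
Index 1: author = 2

Answer: cursor 2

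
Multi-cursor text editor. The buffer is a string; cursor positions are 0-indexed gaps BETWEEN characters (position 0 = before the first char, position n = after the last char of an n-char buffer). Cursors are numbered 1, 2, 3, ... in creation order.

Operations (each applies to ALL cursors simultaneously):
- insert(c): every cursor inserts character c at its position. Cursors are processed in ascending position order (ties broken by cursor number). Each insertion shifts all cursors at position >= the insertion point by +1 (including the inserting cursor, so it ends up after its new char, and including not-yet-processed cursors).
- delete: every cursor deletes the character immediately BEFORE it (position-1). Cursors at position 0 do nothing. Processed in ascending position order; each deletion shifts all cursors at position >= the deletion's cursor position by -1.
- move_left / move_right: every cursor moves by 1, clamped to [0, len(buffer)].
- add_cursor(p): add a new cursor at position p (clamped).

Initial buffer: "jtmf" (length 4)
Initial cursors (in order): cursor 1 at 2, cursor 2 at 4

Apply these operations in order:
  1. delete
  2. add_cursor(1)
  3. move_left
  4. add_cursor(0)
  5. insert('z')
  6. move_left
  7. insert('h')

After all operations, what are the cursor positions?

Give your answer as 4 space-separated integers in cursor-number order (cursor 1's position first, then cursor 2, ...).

After op 1 (delete): buffer="jm" (len 2), cursors c1@1 c2@2, authorship ..
After op 2 (add_cursor(1)): buffer="jm" (len 2), cursors c1@1 c3@1 c2@2, authorship ..
After op 3 (move_left): buffer="jm" (len 2), cursors c1@0 c3@0 c2@1, authorship ..
After op 4 (add_cursor(0)): buffer="jm" (len 2), cursors c1@0 c3@0 c4@0 c2@1, authorship ..
After op 5 (insert('z')): buffer="zzzjzm" (len 6), cursors c1@3 c3@3 c4@3 c2@5, authorship 134.2.
After op 6 (move_left): buffer="zzzjzm" (len 6), cursors c1@2 c3@2 c4@2 c2@4, authorship 134.2.
After op 7 (insert('h')): buffer="zzhhhzjhzm" (len 10), cursors c1@5 c3@5 c4@5 c2@8, authorship 131344.22.

Answer: 5 8 5 5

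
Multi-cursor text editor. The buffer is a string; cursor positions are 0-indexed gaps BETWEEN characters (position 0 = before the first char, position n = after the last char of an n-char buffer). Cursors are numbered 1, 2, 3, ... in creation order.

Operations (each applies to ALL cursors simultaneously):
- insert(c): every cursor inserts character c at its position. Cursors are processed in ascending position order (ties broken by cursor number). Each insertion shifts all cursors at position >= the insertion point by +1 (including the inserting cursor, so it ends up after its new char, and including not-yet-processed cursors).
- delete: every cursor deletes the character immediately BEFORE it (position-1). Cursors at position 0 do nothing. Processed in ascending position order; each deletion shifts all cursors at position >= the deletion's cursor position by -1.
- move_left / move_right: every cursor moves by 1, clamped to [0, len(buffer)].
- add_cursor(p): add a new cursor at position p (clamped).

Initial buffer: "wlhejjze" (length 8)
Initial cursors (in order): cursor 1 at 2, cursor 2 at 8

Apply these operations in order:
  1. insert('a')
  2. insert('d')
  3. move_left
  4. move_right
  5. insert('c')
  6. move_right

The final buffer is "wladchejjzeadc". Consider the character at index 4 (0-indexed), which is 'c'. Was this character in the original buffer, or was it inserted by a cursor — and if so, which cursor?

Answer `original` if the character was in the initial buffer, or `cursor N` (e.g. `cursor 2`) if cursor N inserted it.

Answer: cursor 1

Derivation:
After op 1 (insert('a')): buffer="wlahejjzea" (len 10), cursors c1@3 c2@10, authorship ..1......2
After op 2 (insert('d')): buffer="wladhejjzead" (len 12), cursors c1@4 c2@12, authorship ..11......22
After op 3 (move_left): buffer="wladhejjzead" (len 12), cursors c1@3 c2@11, authorship ..11......22
After op 4 (move_right): buffer="wladhejjzead" (len 12), cursors c1@4 c2@12, authorship ..11......22
After op 5 (insert('c')): buffer="wladchejjzeadc" (len 14), cursors c1@5 c2@14, authorship ..111......222
After op 6 (move_right): buffer="wladchejjzeadc" (len 14), cursors c1@6 c2@14, authorship ..111......222
Authorship (.=original, N=cursor N): . . 1 1 1 . . . . . . 2 2 2
Index 4: author = 1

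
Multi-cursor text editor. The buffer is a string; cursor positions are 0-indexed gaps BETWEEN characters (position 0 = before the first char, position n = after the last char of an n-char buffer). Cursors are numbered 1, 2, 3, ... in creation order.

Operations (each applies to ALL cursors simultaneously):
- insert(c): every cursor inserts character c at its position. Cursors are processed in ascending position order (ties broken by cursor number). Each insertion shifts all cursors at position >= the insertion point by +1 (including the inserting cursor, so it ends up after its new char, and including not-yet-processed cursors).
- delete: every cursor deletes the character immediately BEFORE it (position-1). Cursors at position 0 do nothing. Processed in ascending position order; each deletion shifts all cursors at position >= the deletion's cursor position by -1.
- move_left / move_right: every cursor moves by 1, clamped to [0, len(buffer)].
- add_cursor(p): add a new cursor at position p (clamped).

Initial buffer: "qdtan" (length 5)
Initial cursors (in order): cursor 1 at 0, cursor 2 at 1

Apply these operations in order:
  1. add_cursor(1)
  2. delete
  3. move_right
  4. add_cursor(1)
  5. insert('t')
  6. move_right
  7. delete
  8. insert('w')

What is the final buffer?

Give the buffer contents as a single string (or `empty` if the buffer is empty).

Answer: dtwwwwan

Derivation:
After op 1 (add_cursor(1)): buffer="qdtan" (len 5), cursors c1@0 c2@1 c3@1, authorship .....
After op 2 (delete): buffer="dtan" (len 4), cursors c1@0 c2@0 c3@0, authorship ....
After op 3 (move_right): buffer="dtan" (len 4), cursors c1@1 c2@1 c3@1, authorship ....
After op 4 (add_cursor(1)): buffer="dtan" (len 4), cursors c1@1 c2@1 c3@1 c4@1, authorship ....
After op 5 (insert('t')): buffer="dtttttan" (len 8), cursors c1@5 c2@5 c3@5 c4@5, authorship .1234...
After op 6 (move_right): buffer="dtttttan" (len 8), cursors c1@6 c2@6 c3@6 c4@6, authorship .1234...
After op 7 (delete): buffer="dtan" (len 4), cursors c1@2 c2@2 c3@2 c4@2, authorship .1..
After op 8 (insert('w')): buffer="dtwwwwan" (len 8), cursors c1@6 c2@6 c3@6 c4@6, authorship .11234..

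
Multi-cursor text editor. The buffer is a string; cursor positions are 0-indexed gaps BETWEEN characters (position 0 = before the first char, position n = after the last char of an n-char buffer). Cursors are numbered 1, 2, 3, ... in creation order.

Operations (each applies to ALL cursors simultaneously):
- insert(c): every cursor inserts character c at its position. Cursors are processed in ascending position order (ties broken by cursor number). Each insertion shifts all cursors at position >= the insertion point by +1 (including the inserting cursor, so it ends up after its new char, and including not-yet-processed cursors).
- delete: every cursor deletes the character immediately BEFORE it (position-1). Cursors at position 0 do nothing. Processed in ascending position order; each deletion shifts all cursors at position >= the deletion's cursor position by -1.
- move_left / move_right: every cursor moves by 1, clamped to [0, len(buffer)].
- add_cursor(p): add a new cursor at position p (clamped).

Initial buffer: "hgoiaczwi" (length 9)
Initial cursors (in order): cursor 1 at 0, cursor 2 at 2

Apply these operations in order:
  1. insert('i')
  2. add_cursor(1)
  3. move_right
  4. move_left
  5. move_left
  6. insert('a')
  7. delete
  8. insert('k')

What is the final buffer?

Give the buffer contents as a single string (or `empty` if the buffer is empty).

Answer: kkihgkioiaczwi

Derivation:
After op 1 (insert('i')): buffer="ihgioiaczwi" (len 11), cursors c1@1 c2@4, authorship 1..2.......
After op 2 (add_cursor(1)): buffer="ihgioiaczwi" (len 11), cursors c1@1 c3@1 c2@4, authorship 1..2.......
After op 3 (move_right): buffer="ihgioiaczwi" (len 11), cursors c1@2 c3@2 c2@5, authorship 1..2.......
After op 4 (move_left): buffer="ihgioiaczwi" (len 11), cursors c1@1 c3@1 c2@4, authorship 1..2.......
After op 5 (move_left): buffer="ihgioiaczwi" (len 11), cursors c1@0 c3@0 c2@3, authorship 1..2.......
After op 6 (insert('a')): buffer="aaihgaioiaczwi" (len 14), cursors c1@2 c3@2 c2@6, authorship 131..22.......
After op 7 (delete): buffer="ihgioiaczwi" (len 11), cursors c1@0 c3@0 c2@3, authorship 1..2.......
After op 8 (insert('k')): buffer="kkihgkioiaczwi" (len 14), cursors c1@2 c3@2 c2@6, authorship 131..22.......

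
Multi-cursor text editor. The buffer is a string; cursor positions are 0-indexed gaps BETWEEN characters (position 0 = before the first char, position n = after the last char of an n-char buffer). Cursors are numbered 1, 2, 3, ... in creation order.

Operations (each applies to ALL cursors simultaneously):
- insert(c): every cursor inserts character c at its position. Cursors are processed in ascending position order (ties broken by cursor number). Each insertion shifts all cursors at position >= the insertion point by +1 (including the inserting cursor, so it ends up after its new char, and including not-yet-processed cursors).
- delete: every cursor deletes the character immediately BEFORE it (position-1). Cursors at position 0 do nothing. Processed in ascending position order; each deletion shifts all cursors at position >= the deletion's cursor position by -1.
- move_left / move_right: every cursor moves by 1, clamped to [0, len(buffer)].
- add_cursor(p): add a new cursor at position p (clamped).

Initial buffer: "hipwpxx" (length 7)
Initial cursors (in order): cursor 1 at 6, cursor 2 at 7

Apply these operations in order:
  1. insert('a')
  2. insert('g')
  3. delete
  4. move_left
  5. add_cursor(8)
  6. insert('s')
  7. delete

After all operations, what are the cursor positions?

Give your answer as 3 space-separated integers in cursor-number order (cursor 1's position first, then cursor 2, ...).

After op 1 (insert('a')): buffer="hipwpxaxa" (len 9), cursors c1@7 c2@9, authorship ......1.2
After op 2 (insert('g')): buffer="hipwpxagxag" (len 11), cursors c1@8 c2@11, authorship ......11.22
After op 3 (delete): buffer="hipwpxaxa" (len 9), cursors c1@7 c2@9, authorship ......1.2
After op 4 (move_left): buffer="hipwpxaxa" (len 9), cursors c1@6 c2@8, authorship ......1.2
After op 5 (add_cursor(8)): buffer="hipwpxaxa" (len 9), cursors c1@6 c2@8 c3@8, authorship ......1.2
After op 6 (insert('s')): buffer="hipwpxsaxssa" (len 12), cursors c1@7 c2@11 c3@11, authorship ......11.232
After op 7 (delete): buffer="hipwpxaxa" (len 9), cursors c1@6 c2@8 c3@8, authorship ......1.2

Answer: 6 8 8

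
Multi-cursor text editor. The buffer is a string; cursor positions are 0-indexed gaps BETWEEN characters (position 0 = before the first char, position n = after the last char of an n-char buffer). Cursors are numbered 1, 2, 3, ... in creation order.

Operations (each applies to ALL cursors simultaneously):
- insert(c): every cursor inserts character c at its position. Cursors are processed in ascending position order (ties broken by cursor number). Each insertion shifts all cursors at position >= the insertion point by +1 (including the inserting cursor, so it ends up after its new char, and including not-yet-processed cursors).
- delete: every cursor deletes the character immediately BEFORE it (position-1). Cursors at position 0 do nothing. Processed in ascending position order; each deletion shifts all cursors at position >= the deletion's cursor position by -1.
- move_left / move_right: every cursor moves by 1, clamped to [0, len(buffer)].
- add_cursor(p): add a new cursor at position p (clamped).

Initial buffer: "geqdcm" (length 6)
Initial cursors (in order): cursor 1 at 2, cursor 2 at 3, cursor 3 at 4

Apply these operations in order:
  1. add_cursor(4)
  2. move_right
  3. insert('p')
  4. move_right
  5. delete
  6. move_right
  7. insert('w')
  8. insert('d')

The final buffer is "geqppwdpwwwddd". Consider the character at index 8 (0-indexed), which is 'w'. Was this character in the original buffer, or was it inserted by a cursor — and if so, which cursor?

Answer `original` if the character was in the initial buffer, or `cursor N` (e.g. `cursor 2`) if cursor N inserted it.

After op 1 (add_cursor(4)): buffer="geqdcm" (len 6), cursors c1@2 c2@3 c3@4 c4@4, authorship ......
After op 2 (move_right): buffer="geqdcm" (len 6), cursors c1@3 c2@4 c3@5 c4@5, authorship ......
After op 3 (insert('p')): buffer="geqpdpcppm" (len 10), cursors c1@4 c2@6 c3@9 c4@9, authorship ...1.2.34.
After op 4 (move_right): buffer="geqpdpcppm" (len 10), cursors c1@5 c2@7 c3@10 c4@10, authorship ...1.2.34.
After op 5 (delete): buffer="geqppp" (len 6), cursors c1@4 c2@5 c3@6 c4@6, authorship ...123
After op 6 (move_right): buffer="geqppp" (len 6), cursors c1@5 c2@6 c3@6 c4@6, authorship ...123
After op 7 (insert('w')): buffer="geqppwpwww" (len 10), cursors c1@6 c2@10 c3@10 c4@10, authorship ...1213234
After op 8 (insert('d')): buffer="geqppwdpwwwddd" (len 14), cursors c1@7 c2@14 c3@14 c4@14, authorship ...12113234234
Authorship (.=original, N=cursor N): . . . 1 2 1 1 3 2 3 4 2 3 4
Index 8: author = 2

Answer: cursor 2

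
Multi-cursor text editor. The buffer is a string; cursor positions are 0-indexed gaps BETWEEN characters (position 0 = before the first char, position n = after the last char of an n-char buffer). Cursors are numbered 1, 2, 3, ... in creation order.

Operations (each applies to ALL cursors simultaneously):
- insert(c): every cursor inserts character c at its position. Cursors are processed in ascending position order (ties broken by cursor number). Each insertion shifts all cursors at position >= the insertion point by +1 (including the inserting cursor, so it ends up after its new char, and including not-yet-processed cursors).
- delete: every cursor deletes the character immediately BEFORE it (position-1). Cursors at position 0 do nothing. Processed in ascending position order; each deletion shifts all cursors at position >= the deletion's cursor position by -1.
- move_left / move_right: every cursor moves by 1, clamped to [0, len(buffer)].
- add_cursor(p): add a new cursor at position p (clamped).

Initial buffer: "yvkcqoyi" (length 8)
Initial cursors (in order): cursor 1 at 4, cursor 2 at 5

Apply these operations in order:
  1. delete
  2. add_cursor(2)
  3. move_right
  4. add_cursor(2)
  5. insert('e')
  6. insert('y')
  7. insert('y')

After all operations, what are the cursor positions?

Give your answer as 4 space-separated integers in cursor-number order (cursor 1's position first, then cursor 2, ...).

Answer: 16 16 9 5

Derivation:
After op 1 (delete): buffer="yvkoyi" (len 6), cursors c1@3 c2@3, authorship ......
After op 2 (add_cursor(2)): buffer="yvkoyi" (len 6), cursors c3@2 c1@3 c2@3, authorship ......
After op 3 (move_right): buffer="yvkoyi" (len 6), cursors c3@3 c1@4 c2@4, authorship ......
After op 4 (add_cursor(2)): buffer="yvkoyi" (len 6), cursors c4@2 c3@3 c1@4 c2@4, authorship ......
After op 5 (insert('e')): buffer="yvekeoeeyi" (len 10), cursors c4@3 c3@5 c1@8 c2@8, authorship ..4.3.12..
After op 6 (insert('y')): buffer="yveykeyoeeyyyi" (len 14), cursors c4@4 c3@7 c1@12 c2@12, authorship ..44.33.1212..
After op 7 (insert('y')): buffer="yveyykeyyoeeyyyyyi" (len 18), cursors c4@5 c3@9 c1@16 c2@16, authorship ..444.333.121212..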